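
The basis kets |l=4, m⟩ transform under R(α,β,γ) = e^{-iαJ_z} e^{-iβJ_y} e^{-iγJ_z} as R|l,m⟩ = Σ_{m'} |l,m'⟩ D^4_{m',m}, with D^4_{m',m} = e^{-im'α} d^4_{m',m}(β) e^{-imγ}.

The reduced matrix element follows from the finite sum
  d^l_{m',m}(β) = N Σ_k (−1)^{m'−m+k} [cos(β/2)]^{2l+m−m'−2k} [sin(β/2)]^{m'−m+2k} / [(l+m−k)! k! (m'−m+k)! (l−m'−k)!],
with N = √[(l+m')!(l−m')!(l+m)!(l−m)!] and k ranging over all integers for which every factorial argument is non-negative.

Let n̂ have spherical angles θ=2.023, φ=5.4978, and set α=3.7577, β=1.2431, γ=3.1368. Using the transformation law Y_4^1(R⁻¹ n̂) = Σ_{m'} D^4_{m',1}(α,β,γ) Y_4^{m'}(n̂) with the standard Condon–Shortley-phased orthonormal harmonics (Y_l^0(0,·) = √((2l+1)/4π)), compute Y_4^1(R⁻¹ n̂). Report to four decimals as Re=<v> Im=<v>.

Need the full column D^4_{m',1} for m'=−4..4 at α=3.7577, β=1.2431, γ=3.1368.
cos(β/2)=0.812977, sin(β/2)=0.582296
d^4_{-4,1}: single k=5 term ⇒ +0.269183;  D = +0.210595-0.167659i
d^4_{-3,1}: k∈[4..5] ⇒ +0.664365 -0.204498 = +0.459867;  D = -0.128111+0.441662i
d^4_{-2,1}: k∈[3..5] ⇒ +0.991602 -0.763062 +0.078293 = +0.306833;  D = -0.100526-0.289898i
d^4_{-1,1}: k∈[2..5] ⇒ +0.978941 -1.506639 +0.386465 -0.013218 = -0.154450;  D = -0.125623-0.089854i
d^4_{0,1}: k∈[1..4] ⇒ +0.611232 -1.881432 +0.965205 -0.082528 = -0.387522;  D = +0.387518+0.001857i
d^4_{1,1}: k∈[0..3] ⇒ +0.190821 -1.468412 +1.506639 -0.257643 = -0.028596;  D = -0.023417+0.016413i
d^4_{2,1}: k∈[0..2] ⇒ -0.579866 +1.487403 -0.508708 = +0.398829;  D = -0.134272+0.375547i
d^4_{3,1}: k∈[0..1] ⇒ +0.777011 -0.664365 = +0.112645;  D = -0.030343-0.108482i
d^4_{4,1}: single k=0 term ⇒ -0.524706;  D = -0.407351-0.330729i
Y_4^{m'}(θ=2.023,φ=5.4978) and Σ D·Y over m':
  (+0.2106-0.1677i)·(-0.2897+0.0000i)  (-0.1281+0.4417i)·(+0.2814-0.2815i)  (-0.1005-0.2899i)·(+0.0000+0.0911i)  (-0.1256-0.0899i)·(+0.2187+0.2187i)  (+0.3875+0.0019i)·(-0.1536+0.0000i)  (-0.0234+0.0164i)·(-0.2187+0.2187i)  (-0.1343+0.3755i)·(+0.0000-0.0911i)  (-0.0303-0.1085i)·(-0.2814-0.2815i)  (-0.4074-0.3307i)·(-0.2897-0.0000i)
Y_4^1(R⁻¹ n̂) = +0.118043+0.290758i

Re=0.1180 Im=0.2908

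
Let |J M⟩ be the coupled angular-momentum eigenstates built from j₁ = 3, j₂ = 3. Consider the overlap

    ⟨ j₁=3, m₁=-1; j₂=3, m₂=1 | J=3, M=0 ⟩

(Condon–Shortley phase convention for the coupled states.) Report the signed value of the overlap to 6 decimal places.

+0.408248

triangle: 3!·3!·3!/10! = 216/3628800
(j±m)!: 2!·4!·4!·2!·3!·3! = 82944
prefactor² = (2J+1)·Δ·N² = 864/25
  k=1: −1/(1!·2!·3!·3!·0!·0!) = -1/72
  k=2: +1/(2!·1!·2!·2!·1!·1!) = 1/8
  k=3: −1/(3!·0!·1!·1!·2!·2!) = -1/24
Σ = 5/72  ⇒  CG² = 864/25·(5/72)² = 1/6
CG = +√(1/6) = +0.408248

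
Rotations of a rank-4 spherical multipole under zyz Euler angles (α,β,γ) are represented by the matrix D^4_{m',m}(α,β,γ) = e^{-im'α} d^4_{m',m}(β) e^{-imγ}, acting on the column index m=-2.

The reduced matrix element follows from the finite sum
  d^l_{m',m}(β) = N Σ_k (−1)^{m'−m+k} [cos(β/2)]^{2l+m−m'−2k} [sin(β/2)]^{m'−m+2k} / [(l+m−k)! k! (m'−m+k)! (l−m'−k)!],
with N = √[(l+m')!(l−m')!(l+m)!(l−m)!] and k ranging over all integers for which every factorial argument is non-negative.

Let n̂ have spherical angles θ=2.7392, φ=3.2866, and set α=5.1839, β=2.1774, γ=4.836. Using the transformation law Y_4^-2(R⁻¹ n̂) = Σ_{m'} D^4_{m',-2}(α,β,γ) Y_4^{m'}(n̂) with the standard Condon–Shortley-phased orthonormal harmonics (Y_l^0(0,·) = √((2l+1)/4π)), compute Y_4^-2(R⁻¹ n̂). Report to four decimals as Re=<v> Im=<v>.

Need the full column D^4_{m',-2} for m'=−4..4 at α=5.1839, β=2.1774, γ=4.8360.
cos(β/2)=0.463638, sin(β/2)=0.886025
d^4_{-4,-2}: single k=2 term ⇒ +0.041261;  D = +0.022004-0.034905i
d^4_{-3,-2}: k∈[1..2] ⇒ +0.015267 -0.167269 = -0.152002;  D = -0.151374-0.013807i
d^4_{-2,-2}: k∈[0..2] ⇒ +0.002135 -0.093572 +0.427159 = +0.335722;  D = +0.124698+0.311705i
d^4_{-1,-2}: k∈[0..2] ⇒ -0.017311 +0.316109 -0.769628 = -0.470830;  D = +0.310009-0.354366i
d^4_{0,-2}: k∈[0..2] ⇒ +0.073975 -0.720424 +0.986630 = +0.340180;  D = -0.329838-0.083246i
d^4_{1,-2}: k∈[0..2] ⇒ -0.210740 +1.154441 -0.843211 = +0.100490;  D = -0.022350-0.097973i
d^4_{2,-2}: k∈[0..2] ⇒ +0.427159 -1.247999 +0.379811 = -0.441029;  D = -0.338508+0.282699i
d^4_{3,-2}: k∈[0..1] ⇒ -0.610873 +0.743643 = +0.132770;  D = +0.122108+0.052129i
d^4_{4,-2}: single k=0 term ⇒ +0.550316;  D = +0.037407+0.549043i
Y_4^{m'}(θ=2.7392,φ=3.2866) and Σ D·Y over m':
  (+0.0220-0.0349i)·(+0.0087-0.0057i)  (-0.1514-0.0138i)·(+0.0627-0.0292i)  (+0.1247+0.3117i)·(+0.2422-0.0723i)  (+0.3100-0.3544i)·(+0.4936-0.0721i)  (-0.3298-0.0832i)·(+0.2844+0.0000i)  (-0.0224-0.0980i)·(-0.4936-0.0721i)  (-0.3385+0.2827i)·(+0.2422+0.0723i)  (+0.1221+0.0521i)·(-0.0627-0.0292i)  (+0.0374+0.5490i)·(+0.0087+0.0057i)
Y_4^-2(R⁻¹ n̂) = -0.030891-0.059215i

Re=-0.0309 Im=-0.0592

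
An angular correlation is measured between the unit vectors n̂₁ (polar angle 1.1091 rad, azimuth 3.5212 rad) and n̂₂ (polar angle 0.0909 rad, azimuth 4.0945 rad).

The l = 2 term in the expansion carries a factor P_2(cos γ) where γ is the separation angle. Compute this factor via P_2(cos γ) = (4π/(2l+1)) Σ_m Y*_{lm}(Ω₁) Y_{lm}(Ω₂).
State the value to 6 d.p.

Term-by-term m-sum for l=2 (normalisation 4π/5 = 2.513274):
  m=-2: Y*=+0.224592+0.213129i  Y=-0.001047-0.003006i  product +0.000406-0.000898i
  m=-1: Y*=-0.286178-0.114173i  Y=-0.040459+0.056926i  product +0.018078-0.011672i
  m=+0: Y*=-0.127631-0.000000i  Y=+0.622987+0.000000i  product -0.079513-0.000000i
  m=+1: Y*=+0.286178-0.114173i  Y=+0.040459+0.056926i  product +0.018078+0.011672i
  m=+2: Y*=+0.224592-0.213129i  Y=-0.001047+0.003006i  product +0.000406+0.000898i
Σ over m = -0.042546+0.000000i; ×(4π/5) → -0.106930+0.000000i. Real part: -0.106930

-0.106930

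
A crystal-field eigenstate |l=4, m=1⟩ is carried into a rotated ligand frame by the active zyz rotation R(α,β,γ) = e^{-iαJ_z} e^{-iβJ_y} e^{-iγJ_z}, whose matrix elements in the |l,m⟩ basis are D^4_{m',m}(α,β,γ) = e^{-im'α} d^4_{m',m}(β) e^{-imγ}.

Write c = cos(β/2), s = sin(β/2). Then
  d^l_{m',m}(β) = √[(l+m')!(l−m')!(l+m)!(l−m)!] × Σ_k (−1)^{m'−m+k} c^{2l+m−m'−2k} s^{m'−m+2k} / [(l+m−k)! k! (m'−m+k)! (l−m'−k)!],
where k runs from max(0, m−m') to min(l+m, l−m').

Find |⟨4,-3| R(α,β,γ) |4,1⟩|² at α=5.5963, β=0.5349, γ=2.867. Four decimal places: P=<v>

First d^4_{-3,1}(β=0.5349), then the phase factors e^{-i(-3)α} and e^{-i(1)γ}:
Half-angle: c=0.964448, s=0.264273. N=√(1·5040·120·6)=1904.940944
The bounds max(0,m−m')=4 and min(l+m,l−m')=5 give 2 terms
  k=4: (−1)^0·1904.9409/(144)·0.9644^4·0.2643^4 = +0.055827
  k=5: (−1)^1·1904.9409/(240)·0.9644^2·0.2643^6 = -0.002515
d^4_{-3,1}(0.5349) = +0.055827 -0.002515 = +0.053312
|D^4_{-3,1}|² = |d^4_{-3,1}(β)|² = (+0.053312)² = 0.002842 (the z-rotation phases have unit modulus)

P=0.0028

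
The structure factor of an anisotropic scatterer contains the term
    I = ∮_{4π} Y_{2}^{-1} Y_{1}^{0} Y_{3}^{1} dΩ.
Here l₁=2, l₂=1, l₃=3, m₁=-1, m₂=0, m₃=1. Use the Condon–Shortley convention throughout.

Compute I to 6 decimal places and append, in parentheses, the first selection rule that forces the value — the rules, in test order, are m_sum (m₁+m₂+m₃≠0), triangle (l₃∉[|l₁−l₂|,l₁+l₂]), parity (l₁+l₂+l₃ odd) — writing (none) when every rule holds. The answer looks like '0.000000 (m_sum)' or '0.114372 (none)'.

Checks pass: Σm=0; 6 even; l₃=3∈[1,3].
(2·2+1)(2·1+1)(2·3+1) = 105
Δ: 0! 4! 2! / 7! → 1/105
sum: t=0:+1/4 = 1/4
3j²(2 1 3; 0 0 0) = Δ·Π!·Σ² = 3/35  (sign -1)
sum: t=0:+1/6 = 1/6
3j²(2 1 3; -1 0 1) = Δ·Π!·Σ² = 8/105  (sign +1)
combine: 4πI² = 105·3/35·8/105 = 24/35
take √, sign -1: I = -0.23359668
No selection rule forces the value: the integral is nonzero (none).

-0.233597 (none)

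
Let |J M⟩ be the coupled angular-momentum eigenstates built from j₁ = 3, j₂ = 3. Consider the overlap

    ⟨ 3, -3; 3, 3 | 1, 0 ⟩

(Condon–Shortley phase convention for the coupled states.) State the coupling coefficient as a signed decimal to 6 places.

-0.566947  (= −√(9/28))

triangle: 5!·1!·1!/8! = 120/40320
(j±m)!: 0!·6!·6!·0!·1!·1! = 518400
prefactor² = (2J+1)·Δ·N² = 32400/7
  k=5: −1/(5!·0!·1!·1!·0!·0!) = -1/120
Σ = -1/120  ⇒  CG² = 32400/7·(-1/120)² = 9/28
CG = −√(9/28) = -0.566947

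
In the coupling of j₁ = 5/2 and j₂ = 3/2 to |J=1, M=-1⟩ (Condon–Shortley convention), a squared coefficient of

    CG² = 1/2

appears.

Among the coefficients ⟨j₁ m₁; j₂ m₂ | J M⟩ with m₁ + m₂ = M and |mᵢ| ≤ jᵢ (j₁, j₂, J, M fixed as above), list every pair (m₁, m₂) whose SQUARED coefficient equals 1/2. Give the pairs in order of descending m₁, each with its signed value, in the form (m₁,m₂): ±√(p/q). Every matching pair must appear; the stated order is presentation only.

(-5/2,3/2): −√(1/2)

Admissible pairs with m₁+m₂ = M = -1: (-5/2,3/2), (-3/2,1/2), (-1/2,-1/2), (1/2,-3/2)
  (m₁,m₂)=(1/2,-3/2): CG² = 1/20, CG = +√(1/20)
  (m₁,m₂)=(-1/2,-1/2): CG² = 3/20, CG = −√(3/20)
  (m₁,m₂)=(-3/2,1/2): CG² = 3/10, CG = +√(3/10)
  (m₁,m₂)=(-5/2,3/2): CG² = 1/2, CG = −√(1/2)   ← matches the target
Pairs with CG² = 1/2: (-5/2,3/2): −√(1/2)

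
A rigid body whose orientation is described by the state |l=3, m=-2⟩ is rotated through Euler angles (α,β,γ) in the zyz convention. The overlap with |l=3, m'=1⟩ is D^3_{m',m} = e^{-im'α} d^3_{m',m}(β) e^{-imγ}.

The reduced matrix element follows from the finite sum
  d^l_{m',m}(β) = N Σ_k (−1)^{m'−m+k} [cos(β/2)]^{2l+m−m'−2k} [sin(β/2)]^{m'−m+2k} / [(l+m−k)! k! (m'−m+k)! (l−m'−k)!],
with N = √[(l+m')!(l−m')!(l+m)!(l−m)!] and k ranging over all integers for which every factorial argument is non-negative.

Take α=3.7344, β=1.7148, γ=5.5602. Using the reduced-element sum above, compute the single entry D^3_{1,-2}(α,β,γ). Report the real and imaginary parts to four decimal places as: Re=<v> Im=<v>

D^3_{1,-2}(3.7344,1.7148,5.5602) = e^{-i·1·3.7344}·d^3_{1,-2}(1.7148)·e^{-i·-2·5.5602}. Compute d first:
c=cos(1.714800/2)=0.654406, s=sin(1.714800/2)=0.756144; N=√[24·2·1·120]=75.894664
The bounds max(0,m−m')=0 and min(l+m,l−m')=1 give 2 terms
  k=0: (−1)^3·75.8947/(12)·0.6544^3·0.7561^3 = -0.766274
  k=1: (−1)^4·75.8947/(24)·0.6544^1·0.7561^5 = +0.511527
d^3_{1,-2}(1.7148) = -0.766274 +0.511527 = -0.254747
Phases: e^{-i·(1)·3.7344}=-0.829376+0.558692i, e^{-i·(-2)·5.5602}=+0.124502-0.992219i ⇒ D=-0.114913-0.227357i

Re=-0.1149 Im=-0.2274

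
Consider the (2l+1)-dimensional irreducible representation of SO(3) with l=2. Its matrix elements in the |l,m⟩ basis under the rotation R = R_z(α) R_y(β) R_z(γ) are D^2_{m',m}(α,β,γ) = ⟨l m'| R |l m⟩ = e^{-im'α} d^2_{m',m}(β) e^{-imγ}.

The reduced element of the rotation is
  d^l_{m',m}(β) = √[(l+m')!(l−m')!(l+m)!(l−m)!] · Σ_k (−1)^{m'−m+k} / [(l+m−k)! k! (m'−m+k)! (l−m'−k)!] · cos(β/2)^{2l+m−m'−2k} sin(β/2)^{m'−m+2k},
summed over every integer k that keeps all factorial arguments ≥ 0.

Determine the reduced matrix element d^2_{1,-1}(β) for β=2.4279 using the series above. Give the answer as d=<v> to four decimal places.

d=-0.4494

d^2_{1,-1}(β=2.4279) via the finite sum:
c=cos(2.427900/2)=0.349321, s=sin(2.427900/2)=0.937003; N=√[6·1·1·6]=6.000000
k∈{0,1} keeps every argument non-negative
  k=0: (−1)^2·6.0000/(2)·0.3493^2·0.9370^2 = +0.321405
  k=1: (−1)^3·6.0000/(6)·0.3493^0·0.9370^4 = -0.770840
d^2_{1,-1}(2.4279) = +0.321405 -0.770840 = -0.449435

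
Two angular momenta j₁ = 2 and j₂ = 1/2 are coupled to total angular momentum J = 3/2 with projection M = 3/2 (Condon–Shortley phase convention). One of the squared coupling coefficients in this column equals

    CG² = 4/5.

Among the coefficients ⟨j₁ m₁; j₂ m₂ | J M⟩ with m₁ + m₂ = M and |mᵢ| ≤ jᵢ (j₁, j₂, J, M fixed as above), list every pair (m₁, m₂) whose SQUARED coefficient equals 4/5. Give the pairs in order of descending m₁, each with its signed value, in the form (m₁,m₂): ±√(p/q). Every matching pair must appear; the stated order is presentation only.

Admissible pairs with m₁+m₂ = M = 3/2: (1,1/2), (2,-1/2)
  (m₁,m₂)=(2,-1/2): CG² = 4/5, CG = +√(4/5)   ← matches the target
  (m₁,m₂)=(1,1/2): CG² = 1/5, CG = −√(1/5)
Pairs with CG² = 4/5: (2,-1/2): +√(4/5)

(2,-1/2): +√(4/5)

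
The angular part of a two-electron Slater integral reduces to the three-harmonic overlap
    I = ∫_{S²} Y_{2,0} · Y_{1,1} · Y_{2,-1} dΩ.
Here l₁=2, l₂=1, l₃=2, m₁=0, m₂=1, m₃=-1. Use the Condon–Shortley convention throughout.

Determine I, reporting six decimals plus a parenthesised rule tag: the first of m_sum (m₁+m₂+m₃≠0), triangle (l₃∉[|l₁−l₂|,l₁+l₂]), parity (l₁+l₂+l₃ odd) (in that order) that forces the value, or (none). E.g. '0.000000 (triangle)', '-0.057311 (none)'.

l₁+l₂+l₃=5 is odd: 3j(l;000)=0 ⇒ I=0

0.000000 (parity)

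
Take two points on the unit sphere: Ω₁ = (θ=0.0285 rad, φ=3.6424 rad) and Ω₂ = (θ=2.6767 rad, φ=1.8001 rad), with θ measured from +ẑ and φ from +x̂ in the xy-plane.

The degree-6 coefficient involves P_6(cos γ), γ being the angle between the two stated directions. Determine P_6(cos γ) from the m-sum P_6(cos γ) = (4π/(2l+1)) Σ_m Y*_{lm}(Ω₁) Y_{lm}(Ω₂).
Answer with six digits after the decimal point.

-0.257708

Term-by-term m-sum for l=6 (normalisation 4π/13 = 0.966644):
  m=-6: Y*=-0.00000 + 0.00000j  Y=-0.00076 + 0.00385j  product 0.00000 - 0.00000j
  m=-5: Y*=0.00000 - 0.00000j  Y=0.02469 + 0.01115j  product 0.00000 - 0.00000j
  m=-4: Y*=-0.00000 + 0.00000j  Y=0.06826 - 0.08913j  product 0.00000 + 0.00000j
  m=-3: Y*=-0.00001 - 0.00012j  Y=-0.19285 - 0.23466j  product -0.00003 + 0.00003j
  m=-2: Y*=0.00228 + 0.00356j  Y=-0.45112 + 0.22273j  product -0.00182 - 0.00110j
  m=-1: Y*=-0.08205 - 0.04491j  Y=0.07870 + 0.33720j  product 0.00869 - 0.03120j
  m=+0: Y*=1.00845 + 0.00000j  Y=-0.27793 + 0.00000j  product -0.28028 + 0.00000j
  m=+1: Y*=0.08205 - 0.04491j  Y=-0.07870 + 0.33720j  product 0.00869 + 0.03120j
  m=+2: Y*=0.00228 - 0.00356j  Y=-0.45112 - 0.22273j  product -0.00182 + 0.00110j
  m=+3: Y*=0.00001 - 0.00012j  Y=0.19285 - 0.23466j  product -0.00003 - 0.00003j
  m=+4: Y*=-0.00000 - 0.00000j  Y=0.06826 + 0.08913j  product 0.00000 - 0.00000j
  m=+5: Y*=-0.00000 - 0.00000j  Y=-0.02469 + 0.01115j  product 0.00000 + 0.00000j
  m=+6: Y*=-0.00000 - 0.00000j  Y=-0.00076 - 0.00385j  product 0.00000 + 0.00000j
Σ over m = -0.26660 - 0.00000j; ×(4π/13) → -0.25771 - 0.00000j. Real part: -0.257708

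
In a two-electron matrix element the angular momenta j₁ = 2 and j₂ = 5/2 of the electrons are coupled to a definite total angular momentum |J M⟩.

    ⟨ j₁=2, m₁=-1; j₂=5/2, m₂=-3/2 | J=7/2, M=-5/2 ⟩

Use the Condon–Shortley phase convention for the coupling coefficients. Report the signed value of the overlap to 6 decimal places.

+0.125988  (= +√(1/63))

√[8·1!3!4!/9! · 1!3!1!4!1!6!] = √(2304/7)
  +(−1)^0/∏(0,1,3,1,0,3)! = 1/36  (running 1/36)
  +(−1)^1/∏(1,0,2,0,1,4)! = -1/48  (running 1/144)
⟨..|..⟩ = √(2304/7)·(1/144) = +0.125988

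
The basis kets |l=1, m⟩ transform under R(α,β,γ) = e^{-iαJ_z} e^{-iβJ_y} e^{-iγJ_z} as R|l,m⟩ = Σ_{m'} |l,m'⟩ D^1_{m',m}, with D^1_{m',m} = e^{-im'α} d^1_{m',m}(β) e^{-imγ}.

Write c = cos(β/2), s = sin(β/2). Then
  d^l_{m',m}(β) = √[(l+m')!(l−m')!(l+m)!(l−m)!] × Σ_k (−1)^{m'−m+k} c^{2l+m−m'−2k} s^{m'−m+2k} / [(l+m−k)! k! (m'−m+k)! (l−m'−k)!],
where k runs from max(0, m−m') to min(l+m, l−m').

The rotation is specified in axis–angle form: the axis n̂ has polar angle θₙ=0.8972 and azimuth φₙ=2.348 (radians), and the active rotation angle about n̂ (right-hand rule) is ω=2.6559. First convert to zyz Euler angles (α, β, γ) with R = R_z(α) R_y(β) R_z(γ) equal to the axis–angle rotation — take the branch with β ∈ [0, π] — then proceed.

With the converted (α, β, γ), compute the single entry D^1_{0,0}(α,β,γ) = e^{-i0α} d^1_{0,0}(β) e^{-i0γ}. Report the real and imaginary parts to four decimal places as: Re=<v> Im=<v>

Axis–angle → zyz. n̂ = (sinθₙcosφₙ, sinθₙsinφₙ, cosθₙ) = (-0.548116, +0.557173, +0.623801), ω = 2.6559.
R = I cosω + sinω [n̂]ₓ + (1−cosω) n̂n̂ᵀ gives
  R = [-0.318235, -0.866675, -0.384188; -0.284269, -0.299370, +0.910807; -0.904388, +0.399063, -0.151099]
β = atan2(√(R₁₃²+R₂₃²), R₃₃) = 1.722476; α = atan2(R₂₃, R₁₃) mod 2π = 1.969962; γ = atan2(R₃₂, −R₃₁) mod 2π = 0.415555
Split into d^1_{0,0}(β=1.7225) × two z-phases.
With c≡cos(β/2)=0.651499 and s≡sin(β/2)=0.758650, N=[1·1·1·1]^{1/2}=1.000000
k: max(0,(0)−(0))=0 … min(1+(0),1−(0))=1
  k=0: (−1)^0·1.0000/(1)·0.6515^2·0.7586^0 = +0.424451
  k=1: (−1)^1·1.0000/(1)·0.6515^0·0.7586^2 = -0.575549
d^1_{0,0}(1.7225) = +0.424451 -0.575549 = -0.151099
Phases: e^{-i·(0)·1.9700}=+1.000000+0.000000i, e^{-i·(0)·0.4156}=+1.000000+0.000000i ⇒ D=-0.151099+0.000000i

Re=-0.1511 Im=0.0000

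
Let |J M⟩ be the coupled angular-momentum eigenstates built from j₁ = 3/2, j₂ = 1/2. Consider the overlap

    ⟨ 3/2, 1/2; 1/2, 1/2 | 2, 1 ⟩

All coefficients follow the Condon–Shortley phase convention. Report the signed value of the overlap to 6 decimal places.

+√(3/4) = +0.866025

j₁+j₂−J=0  J+j₁−j₂=3  J−j₁+j₂=1  j₁+j₂+J+1=5
(j₁±m₁, j₂±m₂, J±M) = (2,1,1,0,3,1)
P² = 3
sum k=0..0:
  [0] +1/2 = 1/2
S = 1/2
C² = P²·S² = 3/4 ; C = +0.866025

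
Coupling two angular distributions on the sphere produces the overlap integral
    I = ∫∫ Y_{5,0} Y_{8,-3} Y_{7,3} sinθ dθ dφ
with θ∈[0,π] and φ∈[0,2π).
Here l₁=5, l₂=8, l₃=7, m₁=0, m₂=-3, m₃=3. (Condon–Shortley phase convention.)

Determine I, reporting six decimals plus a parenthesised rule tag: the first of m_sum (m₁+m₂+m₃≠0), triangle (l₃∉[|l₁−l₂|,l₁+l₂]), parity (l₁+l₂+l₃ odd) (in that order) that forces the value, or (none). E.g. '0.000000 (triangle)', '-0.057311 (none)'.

m-sum 0 ✓  L=20 even ✓  3≤7≤13 ✓
Π(2lᵢ+1) = 11×17×15 = 2805
triangle coeff Δ(5,8,7) = 1/814773960
Σ_t [1,5]: t=1:−1/87091200 t=2:+1/4976640 t=3:−1/2073600 t=4:+1/4976640 t=5:−1/87091200 = -1/9676800
(3j)²=360/46189 [(5 8 7; 0 0 0)], sign=+1
Σ_t [1,5]: t=1:−1/49766400 t=2:+1/8709120 t=3:−1/11612160 t=4:+1/104509440 t=5:−1/10450944000 = 1/55296000
(3j)²=81/33592 [(5 8 7; 0 -3 3)], sign=+1
⇒ 4πI² = 54675/1037153
I = (+1)√(54675/1037153/(4π)) = 0.06476913
No selection rule forces the value: the integral is nonzero (none).

0.064769 (none)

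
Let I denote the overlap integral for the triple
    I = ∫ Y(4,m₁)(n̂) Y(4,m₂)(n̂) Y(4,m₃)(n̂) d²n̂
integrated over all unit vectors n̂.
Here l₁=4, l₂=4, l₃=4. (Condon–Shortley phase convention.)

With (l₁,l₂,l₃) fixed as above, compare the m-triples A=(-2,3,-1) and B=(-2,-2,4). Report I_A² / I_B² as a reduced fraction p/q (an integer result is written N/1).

l's match ⇒ only the (l;m) 3-j factors differ between A and B.
A: triangle coeff Δ(4,4,4) = 1/450450; Σ_t [3,4]: t=3:−1/864 t=4:+1/576 = 1/1728; (3j)²=5/1287 [(4 4 4; -2 3 -1)], sign=-1
B: triangle coeff Δ(4,4,4) = 1/450450; Σ_t [2,2]: t=2:+1/2304 = 1/2304; (3j)²=5/143 [(4 4 4; -2 -2 4)], sign=+1
I_A²/I_B² = (5/1287)/(5/143) = 1/9

1/9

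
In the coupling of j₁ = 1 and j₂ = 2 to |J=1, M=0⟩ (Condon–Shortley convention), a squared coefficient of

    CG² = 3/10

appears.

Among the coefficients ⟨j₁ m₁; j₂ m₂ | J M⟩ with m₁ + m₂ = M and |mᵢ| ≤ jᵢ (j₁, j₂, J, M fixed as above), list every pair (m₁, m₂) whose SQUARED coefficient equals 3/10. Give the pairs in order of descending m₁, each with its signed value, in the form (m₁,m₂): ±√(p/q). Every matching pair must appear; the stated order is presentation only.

(1,-1): +√(3/10); (-1,1): +√(3/10)

Admissible pairs with m₁+m₂ = M = 0: (-1,1), (0,0), (1,-1)
  (m₁,m₂)=(1,-1): CG² = 3/10, CG = +√(3/10)   ← matches the target
  (m₁,m₂)=(0,0): CG² = 2/5, CG = −√(2/5)
  (m₁,m₂)=(-1,1): CG² = 3/10, CG = +√(3/10)   ← matches the target
Pairs with CG² = 3/10: (1,-1): +√(3/10); (-1,1): +√(3/10)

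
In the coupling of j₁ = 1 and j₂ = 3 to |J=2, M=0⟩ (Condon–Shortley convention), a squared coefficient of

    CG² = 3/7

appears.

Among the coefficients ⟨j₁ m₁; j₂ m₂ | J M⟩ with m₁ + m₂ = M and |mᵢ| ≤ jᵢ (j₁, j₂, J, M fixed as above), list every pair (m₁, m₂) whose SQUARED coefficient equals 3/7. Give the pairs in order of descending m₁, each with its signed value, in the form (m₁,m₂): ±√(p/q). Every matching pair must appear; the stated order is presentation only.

(0,0): −√(3/7)

Admissible pairs with m₁+m₂ = M = 0: (-1,1), (0,0), (1,-1)
  (m₁,m₂)=(1,-1): CG² = 2/7, CG = +√(2/7)
  (m₁,m₂)=(0,0): CG² = 3/7, CG = −√(3/7)   ← matches the target
  (m₁,m₂)=(-1,1): CG² = 2/7, CG = +√(2/7)
Pairs with CG² = 3/7: (0,0): −√(3/7)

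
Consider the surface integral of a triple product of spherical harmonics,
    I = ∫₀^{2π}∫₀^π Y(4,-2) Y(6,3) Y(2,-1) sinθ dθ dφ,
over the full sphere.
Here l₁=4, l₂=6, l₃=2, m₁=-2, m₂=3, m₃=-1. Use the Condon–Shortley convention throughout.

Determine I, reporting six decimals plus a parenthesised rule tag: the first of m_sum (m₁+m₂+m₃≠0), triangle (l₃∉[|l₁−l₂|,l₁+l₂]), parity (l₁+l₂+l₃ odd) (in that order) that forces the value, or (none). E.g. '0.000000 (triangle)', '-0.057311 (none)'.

-0.252474 (none)

Rules hold: Σm=0, L=12 even, 2≤2≤10.
N = 9·13·5 = 585
Δ = 8!·0!·4!/13! = 1/6435
Racah Σ t=4..4: t=4:+1/2304 = 1/2304
⇒ 3j(4 6 2; 0 0 0)² = 5/143, sgn +1
Racah Σ t=6..6: t=6:+1/8640 = 1/8640
⇒ 3j(4 6 2; -2 3 -1)² = 28/715, sgn -1
4πI² = N·(3j₀)²·(3jₘ)² = 1260/1573
I = -1·√(0.801017/4π) = -0.25247360
No selection rule forces the value: the integral is nonzero (none).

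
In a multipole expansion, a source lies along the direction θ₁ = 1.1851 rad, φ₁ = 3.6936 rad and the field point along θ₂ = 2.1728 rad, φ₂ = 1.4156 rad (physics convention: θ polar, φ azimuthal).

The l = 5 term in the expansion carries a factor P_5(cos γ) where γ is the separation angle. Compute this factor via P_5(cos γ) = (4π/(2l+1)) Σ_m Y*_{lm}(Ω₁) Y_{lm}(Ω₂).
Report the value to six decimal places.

0.378549

Term-by-term m-sum for l=5 (normalisation 4π/11 = 1.142397):
  m=-5: (0.294133, -0.118011) × (0.123643, -0.125993) = (0.021499, -0.051650)  (running Σ = (0.021499, -0.051650))
  m=-4: (-0.242111, 0.327065) × (-0.311987, -0.223100) = (0.148504, -0.048025)  (running Σ = (0.170002, -0.099675))
  m=-3: (0.006412, -0.075058) × (-0.164019, 0.326452) = (0.023451, 0.014404)  (running Σ = (0.193453, -0.085271))
  m=-2: (-0.141731, -0.281255) × (-0.023547, -0.007553) = (0.001213, 0.007693)  (running Σ = (0.194667, -0.077578))
  m=-1: (0.141694, 0.087265) × (-0.054268, 0.346864) = (-0.037959, 0.044413)  (running Σ = (0.156708, -0.033165))
  m=0: (0.279596, -0.000000) × (0.064192, 0.000000) = (0.017948, 0.000000)  (running Σ = (0.174656, -0.033165))
  m=1: (-0.141694, 0.087265) × (0.054268, 0.346864) = (-0.037959, -0.044413)  (running Σ = (0.136697, -0.077578))
  m=2: (-0.141731, 0.281255) × (-0.023547, 0.007553) = (0.001213, -0.007693)  (running Σ = (0.137910, -0.085271))
  m=3: (-0.006412, -0.075058) × (0.164019, 0.326452) = (0.023451, -0.014404)  (running Σ = (0.161361, -0.099675))
  m=4: (-0.242111, -0.327065) × (-0.311987, 0.223100) = (0.148504, 0.048025)  (running Σ = (0.309865, -0.051650))
  m=5: (-0.294133, -0.118011) × (-0.123643, -0.125993) = (0.021499, 0.051650)  (running Σ = (0.331363, 0.000000))
Σ over m = (0.331363, 0.000000); ×(4π/11) → (0.378549, 0.000000). Real part: 0.378549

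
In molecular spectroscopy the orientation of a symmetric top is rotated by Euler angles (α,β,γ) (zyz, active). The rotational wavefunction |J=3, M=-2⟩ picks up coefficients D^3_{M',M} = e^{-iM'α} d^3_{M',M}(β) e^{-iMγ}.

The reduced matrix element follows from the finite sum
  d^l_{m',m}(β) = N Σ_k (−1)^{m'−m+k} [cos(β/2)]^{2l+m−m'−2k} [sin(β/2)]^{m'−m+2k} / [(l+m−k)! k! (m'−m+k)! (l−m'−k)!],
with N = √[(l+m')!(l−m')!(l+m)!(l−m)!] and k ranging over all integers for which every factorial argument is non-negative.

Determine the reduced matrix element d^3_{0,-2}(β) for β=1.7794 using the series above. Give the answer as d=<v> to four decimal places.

d^3_{0,-2}(β=1.7794) via the finite sum:
With c≡cos(β/2)=0.629645 and s≡sin(β/2)=0.776883, N=[6·6·1·120]^{1/2}=65.726707
Admissible k: 0..1 (factorial args all ≥0)
  k=0: (−1)^2·65.7267/(12)·0.6296^4·0.7769^2 = +0.519583
  k=1: (−1)^3·65.7267/(12)·0.6296^2·0.7769^4 = -0.790996
d^3_{0,-2}(1.7794) = +0.519583 -0.790996 = -0.271413

d=-0.2714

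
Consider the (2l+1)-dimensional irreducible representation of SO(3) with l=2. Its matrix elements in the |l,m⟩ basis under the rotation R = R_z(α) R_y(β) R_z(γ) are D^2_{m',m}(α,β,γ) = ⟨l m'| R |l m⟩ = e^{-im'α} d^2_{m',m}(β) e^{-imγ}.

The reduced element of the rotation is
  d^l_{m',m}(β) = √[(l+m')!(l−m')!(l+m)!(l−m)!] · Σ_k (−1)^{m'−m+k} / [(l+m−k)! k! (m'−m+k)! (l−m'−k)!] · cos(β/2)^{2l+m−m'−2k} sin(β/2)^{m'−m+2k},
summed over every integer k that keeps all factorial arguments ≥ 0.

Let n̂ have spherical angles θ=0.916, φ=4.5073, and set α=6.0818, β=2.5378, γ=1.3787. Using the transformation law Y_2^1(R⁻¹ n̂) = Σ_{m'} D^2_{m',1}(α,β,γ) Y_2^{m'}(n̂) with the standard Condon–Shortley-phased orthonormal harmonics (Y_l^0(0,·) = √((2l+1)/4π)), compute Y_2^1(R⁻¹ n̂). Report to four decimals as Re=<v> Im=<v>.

Need the full column D^2_{m',1} for m'=−2..2 at α=6.0818, β=2.5378, γ=1.3787.
cos(β/2)=0.297331, sin(β/2)=0.954774
d^2_{-2,1}: single k=3 term ⇒ +0.517575;  D = -0.108235-0.506131i
d^2_{-1,1}: k∈[2..3] ⇒ +0.241771 -0.831004 = -0.589233;  D = +0.005473+0.589207i
d^2_{0,1}: k∈[1..2] ⇒ +0.061475 -0.633897 = -0.572422;  D = -0.109285+0.561893i
d^2_{1,1}: k∈[0..1] ⇒ +0.007816 -0.241771 = -0.233955;  D = -0.089700+0.216076i
d^2_{2,1}: single k=0 term ⇒ -0.050194;  D = -0.028129+0.041572i
Y_2^{m'}(θ=0.916,φ=4.5073) and Σ D·Y over m':
  (-0.1082-0.5061i)·(-0.2229-0.0969i)  (+0.0055+0.5892i)·(-0.0760+0.3654i)  (-0.1093+0.5619i)·(+0.0355+0.0000i)  (-0.0897+0.2161i)·(+0.0760+0.3654i)  (-0.0281+0.0416i)·(-0.2229+0.0969i)
Y_2^1(R⁻¹ n̂) = -0.328014+0.072124i

Re=-0.3280 Im=0.0721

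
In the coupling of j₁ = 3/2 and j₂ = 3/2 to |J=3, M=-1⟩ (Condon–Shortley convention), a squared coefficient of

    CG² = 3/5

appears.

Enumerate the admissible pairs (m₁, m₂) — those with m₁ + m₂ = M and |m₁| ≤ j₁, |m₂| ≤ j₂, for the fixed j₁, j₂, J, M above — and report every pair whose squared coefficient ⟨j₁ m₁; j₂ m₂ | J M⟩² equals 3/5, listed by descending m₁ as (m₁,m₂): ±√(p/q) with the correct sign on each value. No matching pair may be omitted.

(-1/2,-1/2): +√(3/5)

Admissible pairs with m₁+m₂ = M = -1: (-3/2,1/2), (-1/2,-1/2), (1/2,-3/2)
  (m₁,m₂)=(1/2,-3/2): CG² = 1/5, CG = +√(1/5)
  (m₁,m₂)=(-1/2,-1/2): CG² = 3/5, CG = +√(3/5)   ← matches the target
  (m₁,m₂)=(-3/2,1/2): CG² = 1/5, CG = +√(1/5)
Pairs with CG² = 3/5: (-1/2,-1/2): +√(3/5)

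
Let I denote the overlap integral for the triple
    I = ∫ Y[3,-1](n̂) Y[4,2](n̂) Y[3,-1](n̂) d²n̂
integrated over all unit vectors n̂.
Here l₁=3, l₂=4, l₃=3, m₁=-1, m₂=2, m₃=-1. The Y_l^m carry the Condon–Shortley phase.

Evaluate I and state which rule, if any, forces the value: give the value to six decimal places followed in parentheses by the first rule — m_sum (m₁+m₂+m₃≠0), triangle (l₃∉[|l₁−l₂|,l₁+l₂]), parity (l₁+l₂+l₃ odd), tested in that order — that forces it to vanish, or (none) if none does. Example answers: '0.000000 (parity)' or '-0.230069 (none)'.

m-sum 0 ✓  L=10 even ✓  1≤3≤7 ✓
Π(2lᵢ+1) = 7×9×7 = 441
triangle coeff Δ(3,4,3) = 1/34650
Σ_t [1,3]: t=1:−1/72 t=2:+1/16 t=3:−1/72 = 5/144
(3j)²=2/77 [(3 4 3; 0 0 0)], sign=-1
Σ_t [2,4]: t=2:+1/192 t=3:−1/36 t=4:+1/192 = -5/288
(3j)²=20/693 [(3 4 3; -1 2 -1)], sign=-1
⇒ 4πI² = 40/121
I = (+1)√(40/121/(4π)) = 0.16219310
No selection rule forces the value: the integral is nonzero (none).

0.162193 (none)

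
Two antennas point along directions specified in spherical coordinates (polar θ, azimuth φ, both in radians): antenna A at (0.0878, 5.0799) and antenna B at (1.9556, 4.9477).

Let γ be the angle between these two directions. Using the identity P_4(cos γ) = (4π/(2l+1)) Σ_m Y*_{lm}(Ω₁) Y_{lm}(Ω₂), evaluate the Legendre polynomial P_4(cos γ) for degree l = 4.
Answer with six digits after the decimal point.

Term-by-term m-sum for l=4 (normalisation 4π/9 = 1.396263):
  term(m=-4) = (0.000007, 0.000004)   from Y*(Ω₁)=(0.000003, 0.000026), Y(Ω₂)=(0.192300, -0.263993)
  term(m=-3) = (-0.000290, -0.000121)   from Y*(Ω₁)=(-0.000750, 0.000379), Y(Ω₂)=(0.242712, 0.284712)
  term(m=-2) = (-0.000058, -0.000016)   from Y*(Ω₁)=(-0.011346, -0.010257), Y(Ω₂)=(0.003495, -0.001778)
  term(m=-1) = (0.053578, 0.007125)   from Y*(Ω₁)=(0.058591, -0.152182), Y(Ω₂)=(0.077275, 0.322311)
  term(m=+0) = (-0.045835, 0.000000)   from Y*(Ω₁)=(0.813968, -0.000000), Y(Ω₂)=(-0.056311, 0.000000)
  term(m=+1) = (0.053578, -0.007125)   from Y*(Ω₁)=(-0.058591, -0.152182), Y(Ω₂)=(-0.077275, 0.322311)
  term(m=+2) = (-0.000058, 0.000016)   from Y*(Ω₁)=(-0.011346, 0.010257), Y(Ω₂)=(0.003495, 0.001778)
  term(m=+3) = (-0.000290, 0.000121)   from Y*(Ω₁)=(0.000750, 0.000379), Y(Ω₂)=(-0.242712, 0.284712)
  term(m=+4) = (0.000007, -0.000004)   from Y*(Ω₁)=(0.000003, -0.000026), Y(Ω₂)=(0.192300, 0.263993)
Total Σ_m = (0.060639, 0.000000). Multiply by 1.396263: (0.084668, 0.000000). P_4(cos γ) = 0.084668

0.084668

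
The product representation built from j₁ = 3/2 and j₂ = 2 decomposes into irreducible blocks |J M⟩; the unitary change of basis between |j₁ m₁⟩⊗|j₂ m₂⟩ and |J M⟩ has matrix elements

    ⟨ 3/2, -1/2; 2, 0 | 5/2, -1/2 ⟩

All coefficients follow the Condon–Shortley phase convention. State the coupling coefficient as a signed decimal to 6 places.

-0.292770  (= −√(3/35))

√[6·1!2!3!/7! · 1!2!2!2!2!3!] = √(48/35)
  +(−1)^0/∏(0,1,2,2,0,1)! = 1/4  (running 1/4)
  +(−1)^1/∏(1,0,1,1,1,2)! = -1/2  (running -1/4)
⟨..|..⟩ = √(48/35)·(-1/4) = -0.292770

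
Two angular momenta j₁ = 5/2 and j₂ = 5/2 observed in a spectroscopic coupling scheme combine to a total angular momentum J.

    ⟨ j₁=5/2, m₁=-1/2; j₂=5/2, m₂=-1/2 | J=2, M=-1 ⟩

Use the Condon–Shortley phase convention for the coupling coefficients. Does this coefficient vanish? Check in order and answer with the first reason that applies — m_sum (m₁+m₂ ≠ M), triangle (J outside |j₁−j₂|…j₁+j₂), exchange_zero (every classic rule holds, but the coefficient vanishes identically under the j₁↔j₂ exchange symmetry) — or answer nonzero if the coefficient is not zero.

m-sum: m₁+m₂ = -1/2+(-1/2) = -1, M = -1  ✓
triangle: |j₁−j₂| = 0 ≤ J = 2 ≤ j₁+j₂ = 5  ✓
exchange: j₁=j₂ and m₁=m₂, and (−1)^(j₁+j₂−J) = (−1)^3 = −1 forces ⟨j₁m₁;j₂m₂|JM⟩ = −⟨j₂m₂;j₁m₁|JM⟩ = −⟨j₁m₁;j₂m₂|JM⟩ ⇒ the coefficient vanishes identically
Racah sum check: Σ_k collapses to 0 ⇒ CG = 0

exchange_zero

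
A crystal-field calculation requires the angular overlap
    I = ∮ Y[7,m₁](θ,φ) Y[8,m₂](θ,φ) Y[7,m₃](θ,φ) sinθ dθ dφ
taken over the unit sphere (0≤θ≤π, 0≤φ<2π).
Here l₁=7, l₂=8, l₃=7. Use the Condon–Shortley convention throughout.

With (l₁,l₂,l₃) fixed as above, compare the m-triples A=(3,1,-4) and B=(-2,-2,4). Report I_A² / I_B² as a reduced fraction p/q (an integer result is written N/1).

Shared (l₁,l₂,l₃)=(7,8,7): N and (l;000)² cancel in I_A²/I_B².
A: Δ = 8!·6!·8!/23! = 1/22086194130; Racah Σ t=1..4: t=1:−1/7315660800 t=2:+1/348364800 t=3:−1/124416000 t=4:+1/298598400 = -143/73156608000; ⇒ 3j(7 8 7; 3 1 -4)² = 1716/260015, sgn +1
B: Δ = 8!·6!·8!/23! = 1/22086194130; Racah Σ t=3..6: t=3:−1/373248000 t=4:+1/99532800 t=5:−1/174182400 t=6:+1/2090188800 = 11/5225472000; ⇒ 3j(7 8 7; -2 -2 4)² = 528/96577, sgn -1
I_A²/I_B² = (1716/260015)/(528/96577) = 169/140

169/140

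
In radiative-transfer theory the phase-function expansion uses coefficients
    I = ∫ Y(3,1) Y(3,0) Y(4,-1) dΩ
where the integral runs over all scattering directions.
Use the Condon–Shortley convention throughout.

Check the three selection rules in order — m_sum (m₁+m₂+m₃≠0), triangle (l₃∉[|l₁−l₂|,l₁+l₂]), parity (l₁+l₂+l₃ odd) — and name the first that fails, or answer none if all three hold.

m₁+m₂+m₃ = 1 + 0 − 1 = 0  ✓
triangle: |3−3|=0 ≤ l₃=4 ≤ 3+3=6  ✓
parity: l₁+l₂+l₃ = 10 is even  ✓

none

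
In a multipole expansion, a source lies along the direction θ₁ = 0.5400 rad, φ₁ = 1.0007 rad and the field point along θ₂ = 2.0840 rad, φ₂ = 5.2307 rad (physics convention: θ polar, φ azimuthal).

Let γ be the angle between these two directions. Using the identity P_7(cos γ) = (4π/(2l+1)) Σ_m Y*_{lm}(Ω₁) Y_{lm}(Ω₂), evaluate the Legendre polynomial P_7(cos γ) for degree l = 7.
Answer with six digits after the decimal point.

Term-by-term m-sum for l=7 (normalisation 4π/15 = 0.837758):
  term(m=-7) = (-0.000211, 0.000879)   from Y*(Ω₁)=(0.003565, 0.003137), Y(Ω₂)=(0.089049, 0.168332)
  term(m=-6) = (-0.011540, 0.002913)   from Y*(Ω₁)=(0.028494, -0.008162), Y(Ω₂)=(-0.401366, -0.012738)
  term(m=-5) = (-0.029562, -0.033057)   from Y*(Ω₁)=(0.032399, -0.108134), Y(Ω₂)=(0.205357, -0.334917)
  term(m=-4) = (0.002812, -0.007499)   from Y*(Ω₁)=(-0.188078, -0.218997), Y(Ω₂)=(0.013360, 0.024314)
  term(m=-3) = (-0.159854, 0.019864)   from Y*(Ω₁)=(-0.474052, 0.066559), Y(Ω₂)=(0.336458, 0.005338)
  term(m=-2) = (-0.043320, -0.062510)   from Y*(Ω₁)=(-0.169819, 0.369693), Y(Ω₂)=(-0.095178, 0.160899)
  term(m=-1) = (0.011272, -0.021526)   from Y*(Ω₁)=(-0.049220, -0.076773), Y(Ω₂)=(0.132003, 0.231453)
  term(m=+0) = (0.098467, 0.000000)   from Y*(Ω₁)=(-0.440161, -0.000000), Y(Ω₂)=(-0.223707, 0.000000)
  term(m=+1) = (0.011272, 0.021526)   from Y*(Ω₁)=(0.049220, -0.076773), Y(Ω₂)=(-0.132003, 0.231453)
  term(m=+2) = (-0.043320, 0.062510)   from Y*(Ω₁)=(-0.169819, -0.369693), Y(Ω₂)=(-0.095178, -0.160899)
  term(m=+3) = (-0.159854, -0.019864)   from Y*(Ω₁)=(0.474052, 0.066559), Y(Ω₂)=(-0.336458, 0.005338)
  term(m=+4) = (0.002812, 0.007499)   from Y*(Ω₁)=(-0.188078, 0.218997), Y(Ω₂)=(0.013360, -0.024314)
  term(m=+5) = (-0.029562, 0.033057)   from Y*(Ω₁)=(-0.032399, -0.108134), Y(Ω₂)=(-0.205357, -0.334917)
  term(m=+6) = (-0.011540, -0.002913)   from Y*(Ω₁)=(0.028494, 0.008162), Y(Ω₂)=(-0.401366, 0.012738)
  term(m=+7) = (-0.000211, -0.000879)   from Y*(Ω₁)=(-0.003565, 0.003137), Y(Ω₂)=(-0.089049, 0.168332)
Total Σ_m = (-0.362341, 0.000000). Multiply by 0.837758: (-0.303554, 0.000000). P_7(cos γ) = -0.303554

-0.303554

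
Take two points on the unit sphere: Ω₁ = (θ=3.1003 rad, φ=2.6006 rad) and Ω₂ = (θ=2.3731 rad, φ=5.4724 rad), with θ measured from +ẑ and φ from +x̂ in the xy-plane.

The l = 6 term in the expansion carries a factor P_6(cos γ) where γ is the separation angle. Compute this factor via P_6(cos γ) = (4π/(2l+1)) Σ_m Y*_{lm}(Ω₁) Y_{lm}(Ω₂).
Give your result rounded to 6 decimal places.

Summing Y*_{l m}(θ₁,φ₁)·Y_{l m}(θ₂,φ₂) over m ∈ [−6, 6]; prefactor 4π/(2·6+1) = 0.966644:
  term(m=-6) = (-0.000000, 0.000000)   from Y*(Ω₁)=(-0.000000, 0.000000), Y(Ω₂)=(0.008264, -0.053836)
  term(m=-5) = (-0.000000, -0.000000)   from Y*(Ω₁)=(-0.000000, -0.000000), Y(Ω₂)=(0.119423, 0.154364)
  term(m=-4) = (0.000002, 0.000004)   from Y*(Ω₁)=(-0.000006, -0.000009), Y(Ω₂)=(-0.388172, -0.039554)
  term(m=-3) = (-0.000106, -0.000112)   from Y*(Ω₁)=(-0.000019, -0.000365), Y(Ω₂)=(0.320519, -0.275070)
  term(m=-2) = (0.000612, 0.000366)   from Y*(Ω₁)=(0.004149, -0.007800), Y(Ω₂)=(-0.004096, 0.080607)
  term(m=-1) = (0.045232, 0.012508)   from Y*(Ω₁)=(0.115633, -0.069470), Y(Ω₂)=(0.239673, 0.252162)
  term(m=+0) = (-0.189626, 0.000000)   from Y*(Ω₁)=(0.998978, -0.000000), Y(Ω₂)=(-0.189820, 0.000000)
  term(m=+1) = (0.045232, -0.012508)   from Y*(Ω₁)=(-0.115633, -0.069470), Y(Ω₂)=(-0.239673, 0.252162)
  term(m=+2) = (0.000612, -0.000366)   from Y*(Ω₁)=(0.004149, 0.007800), Y(Ω₂)=(-0.004096, -0.080607)
  term(m=+3) = (-0.000106, 0.000112)   from Y*(Ω₁)=(0.000019, -0.000365), Y(Ω₂)=(-0.320519, -0.275070)
  term(m=+4) = (0.000002, -0.000004)   from Y*(Ω₁)=(-0.000006, 0.000009), Y(Ω₂)=(-0.388172, 0.039554)
  term(m=+5) = (-0.000000, 0.000000)   from Y*(Ω₁)=(0.000000, -0.000000), Y(Ω₂)=(-0.119423, 0.154364)
  term(m=+6) = (-0.000000, -0.000000)   from Y*(Ω₁)=(-0.000000, -0.000000), Y(Ω₂)=(0.008264, 0.053836)
Accumulated sum (-0.098148, 0.000000); after 4π/(2l+1) scaling, (-0.094874, 0.000000) ⇒ P_6 = -0.094874

-0.094874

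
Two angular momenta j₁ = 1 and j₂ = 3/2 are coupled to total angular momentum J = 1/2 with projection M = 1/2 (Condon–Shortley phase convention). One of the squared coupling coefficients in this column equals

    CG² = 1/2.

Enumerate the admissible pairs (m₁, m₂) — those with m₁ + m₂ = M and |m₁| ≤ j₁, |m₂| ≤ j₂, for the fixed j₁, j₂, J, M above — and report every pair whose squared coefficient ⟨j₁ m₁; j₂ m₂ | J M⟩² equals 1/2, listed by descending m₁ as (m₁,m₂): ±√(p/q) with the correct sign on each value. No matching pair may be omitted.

Admissible pairs with m₁+m₂ = M = 1/2: (-1,3/2), (0,1/2), (1,-1/2)
  (m₁,m₂)=(1,-1/2): CG² = 1/6, CG = +√(1/6)
  (m₁,m₂)=(0,1/2): CG² = 1/3, CG = −√(1/3)
  (m₁,m₂)=(-1,3/2): CG² = 1/2, CG = +√(1/2)   ← matches the target
Pairs with CG² = 1/2: (-1,3/2): +√(1/2)

(-1,3/2): +√(1/2)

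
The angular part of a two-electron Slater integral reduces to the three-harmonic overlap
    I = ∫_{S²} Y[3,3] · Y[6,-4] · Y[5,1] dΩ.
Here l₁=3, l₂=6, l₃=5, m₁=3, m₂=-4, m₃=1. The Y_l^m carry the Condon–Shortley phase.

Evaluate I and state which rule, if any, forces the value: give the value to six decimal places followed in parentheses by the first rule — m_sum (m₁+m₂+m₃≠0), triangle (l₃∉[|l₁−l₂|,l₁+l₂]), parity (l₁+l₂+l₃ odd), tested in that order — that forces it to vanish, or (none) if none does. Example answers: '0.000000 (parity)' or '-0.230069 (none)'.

Rules hold: Σm=0, L=14 even, 3≤5≤9.
N = 7·13·11 = 1001
Δ = 4!·2!·8!/15! = 1/675675
Racah Σ t=1..3: t=1:−1/8640 t=2:+1/2304 t=3:−1/8640 = 7/34560
⇒ 3j(3 6 5; 0 0 0)² = 7/429, sgn -1
Racah Σ t=0..0: t=0:+1/69120 = 1/69120
⇒ 3j(3 6 5; 3 -4 1)² = 4/143, sgn +1
4πI² = N·(3j₀)²·(3jₘ)² = 196/429
I = -1·√(0.456876/4π) = -0.19067531
No selection rule forces the value: the integral is nonzero (none).

-0.190675 (none)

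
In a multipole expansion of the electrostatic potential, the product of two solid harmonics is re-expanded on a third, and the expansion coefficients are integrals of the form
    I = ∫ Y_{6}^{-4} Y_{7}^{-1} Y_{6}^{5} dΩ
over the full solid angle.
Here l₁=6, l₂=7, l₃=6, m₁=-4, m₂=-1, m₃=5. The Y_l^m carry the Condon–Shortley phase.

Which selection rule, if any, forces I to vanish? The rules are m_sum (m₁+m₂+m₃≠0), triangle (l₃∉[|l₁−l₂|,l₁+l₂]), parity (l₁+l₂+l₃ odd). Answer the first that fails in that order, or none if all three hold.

m₁+m₂+m₃ = -4 − 1 + 5 = 0  ✓
triangle: |6−7|=1 ≤ l₃=6 ≤ 6+7=13  ✓
parity: l₁+l₂+l₃ = 19 is odd  ✗

parity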